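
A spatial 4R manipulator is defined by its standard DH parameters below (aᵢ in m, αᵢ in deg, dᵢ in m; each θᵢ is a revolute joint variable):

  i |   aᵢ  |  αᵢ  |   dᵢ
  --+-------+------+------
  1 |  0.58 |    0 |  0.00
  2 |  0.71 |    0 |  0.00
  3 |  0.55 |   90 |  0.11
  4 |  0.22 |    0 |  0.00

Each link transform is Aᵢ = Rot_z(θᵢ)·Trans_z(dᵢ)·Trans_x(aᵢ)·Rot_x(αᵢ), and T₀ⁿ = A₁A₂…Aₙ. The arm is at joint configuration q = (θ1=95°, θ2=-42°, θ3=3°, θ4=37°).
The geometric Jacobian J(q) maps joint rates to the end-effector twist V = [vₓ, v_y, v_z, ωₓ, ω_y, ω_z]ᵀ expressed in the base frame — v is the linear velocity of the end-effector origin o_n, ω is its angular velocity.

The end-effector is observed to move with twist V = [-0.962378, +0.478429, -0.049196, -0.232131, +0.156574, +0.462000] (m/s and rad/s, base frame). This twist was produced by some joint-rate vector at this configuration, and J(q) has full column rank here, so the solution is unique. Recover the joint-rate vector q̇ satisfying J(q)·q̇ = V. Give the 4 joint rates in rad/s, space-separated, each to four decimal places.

0.5580 0.1170 -0.2130 -0.2800

o_n = [0.7825, 1.7465, 0.2424]
J₁: ẑ×o_n = [-1.7465, 0.7825, 0.0000], ω = ẑ
J2: z=[0.0000, 0.0000, 1.0000] o=[-0.0506, 0.5778, 0.0000] → [-1.1687, 0.8331, 0.0000, 0.0000, 0.0000, 1.0000]
J3: z=[0.0000, 0.0000, 1.0000] o=[0.3767, 1.1448, 0.0000] → [-0.6016, 0.4058, 0.0000, 0.0000, 0.0000, 1.0000]
J4: z=[0.8290, -0.5592, 0.0000] o=[0.6843, 1.6008, 0.1100] → [-0.0740, -0.1098, 0.1757, 0.8290, -0.5592, 0.0000]
q̇ = J⁺·V = [0.5580, 0.1170, -0.2130, -0.2800]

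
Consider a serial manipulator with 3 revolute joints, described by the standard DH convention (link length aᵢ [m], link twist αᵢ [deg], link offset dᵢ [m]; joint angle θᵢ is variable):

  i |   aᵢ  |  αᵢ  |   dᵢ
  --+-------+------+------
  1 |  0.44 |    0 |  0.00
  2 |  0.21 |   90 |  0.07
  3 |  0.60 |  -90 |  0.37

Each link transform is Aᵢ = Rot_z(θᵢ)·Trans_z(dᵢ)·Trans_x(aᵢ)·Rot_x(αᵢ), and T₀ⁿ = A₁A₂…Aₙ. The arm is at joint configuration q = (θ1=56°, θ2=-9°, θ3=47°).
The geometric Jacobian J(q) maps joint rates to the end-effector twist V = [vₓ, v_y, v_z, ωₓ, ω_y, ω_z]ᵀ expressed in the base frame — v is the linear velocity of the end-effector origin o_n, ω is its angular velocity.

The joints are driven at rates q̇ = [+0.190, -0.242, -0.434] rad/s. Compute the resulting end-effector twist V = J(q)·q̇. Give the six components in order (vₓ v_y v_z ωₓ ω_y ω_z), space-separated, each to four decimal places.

0.0710 0.1500 -0.1776 -0.3174 0.2960 -0.0520

o_n = [0.9389, 0.5653, 0.5088]
J₁: ẑ×o_n = [-0.5653, 0.9389, 0.0000], ω = ẑ
J2: z=[0.0000, 0.0000, 1.0000] o=[0.2460, 0.3648, 0.0000] → [-0.2005, 0.6929, 0.0000, 0.0000, 0.0000, 1.0000]
J3: z=[0.7314, -0.6820, 0.0000] o=[0.3893, 0.5184, 0.0700] → [-0.2993, -0.3209, 0.4092, 0.7314, -0.6820, 0.0000]
V = J·q̇ = [0.0710, 0.1500, -0.1776, -0.3174, 0.2960, -0.0520]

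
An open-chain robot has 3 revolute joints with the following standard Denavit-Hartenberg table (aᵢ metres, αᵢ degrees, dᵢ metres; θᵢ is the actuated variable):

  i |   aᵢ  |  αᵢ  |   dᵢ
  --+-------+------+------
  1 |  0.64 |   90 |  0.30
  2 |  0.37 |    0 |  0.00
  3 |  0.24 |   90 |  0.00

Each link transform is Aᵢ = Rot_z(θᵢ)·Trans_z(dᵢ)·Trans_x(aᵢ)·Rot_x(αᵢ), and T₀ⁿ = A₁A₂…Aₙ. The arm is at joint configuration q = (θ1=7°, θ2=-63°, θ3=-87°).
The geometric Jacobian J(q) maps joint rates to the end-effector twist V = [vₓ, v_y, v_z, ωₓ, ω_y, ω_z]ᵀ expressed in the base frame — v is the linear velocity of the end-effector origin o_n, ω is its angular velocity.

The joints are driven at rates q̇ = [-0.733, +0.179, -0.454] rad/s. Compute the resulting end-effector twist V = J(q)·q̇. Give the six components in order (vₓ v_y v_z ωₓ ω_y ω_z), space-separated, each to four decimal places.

o_n = [0.5957, 0.0731, -0.1497]
J₁: ẑ×o_n = [-0.0731, 0.5957, 0.0000], ω = ẑ
J2: z=[0.1219, -0.9925, 0.0000] o=[0.6352, 0.0780, 0.3000] → [0.4463, 0.0548, -0.0399, 0.1219, -0.9925, 0.0000]
J3: z=[0.1219, -0.9925, 0.0000] o=[0.8020, 0.0985, -0.0297] → [0.1191, 0.0146, -0.2078, 0.1219, -0.9925, 0.0000]
V = J·q̇ = [0.0794, -0.4334, 0.0872, -0.0335, 0.2730, -0.7330]

0.0794 -0.4334 0.0872 -0.0335 0.2730 -0.7330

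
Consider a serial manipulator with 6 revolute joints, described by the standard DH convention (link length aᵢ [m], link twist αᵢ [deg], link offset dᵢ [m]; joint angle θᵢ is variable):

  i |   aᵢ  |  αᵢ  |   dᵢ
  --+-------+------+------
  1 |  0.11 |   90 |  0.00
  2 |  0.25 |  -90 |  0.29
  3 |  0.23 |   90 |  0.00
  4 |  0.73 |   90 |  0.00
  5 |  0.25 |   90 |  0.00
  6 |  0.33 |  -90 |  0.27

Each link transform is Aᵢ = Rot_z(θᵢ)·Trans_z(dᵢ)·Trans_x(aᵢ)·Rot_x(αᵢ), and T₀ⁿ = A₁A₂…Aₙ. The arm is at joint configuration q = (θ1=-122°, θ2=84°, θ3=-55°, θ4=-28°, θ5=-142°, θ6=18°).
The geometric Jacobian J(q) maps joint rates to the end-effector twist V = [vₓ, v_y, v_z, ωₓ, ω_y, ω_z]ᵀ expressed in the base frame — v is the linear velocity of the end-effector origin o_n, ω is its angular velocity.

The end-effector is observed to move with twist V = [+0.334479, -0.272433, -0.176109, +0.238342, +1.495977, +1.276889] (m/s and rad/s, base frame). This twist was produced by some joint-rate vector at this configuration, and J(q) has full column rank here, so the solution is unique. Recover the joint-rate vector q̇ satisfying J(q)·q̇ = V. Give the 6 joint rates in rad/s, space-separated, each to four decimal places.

o_n = [-0.5447, -0.0254, 0.5069]
J₁: ẑ×o_n = [0.0254, -0.5447, 0.0000], ω = ẑ
J2: z=[-0.8480, 0.5299, 0.0000] o=[-0.0583, -0.0933, 0.0000] → [0.2686, 0.4299, 0.2002, -0.8480, 0.5299, 0.0000]
J3: z=[0.5270, 0.8434, 0.1045] o=[-0.3181, 0.0382, 0.2486] → [0.2245, -0.1598, 0.1576, 0.5270, 0.8434, 0.1045]
J4: z=[-0.4410, 0.3766, -0.8147] o=[-0.4852, 0.1264, 0.3798] → [-0.0758, 0.1046, 0.0894, -0.4410, 0.3766, -0.8147]
J5: z=[-0.1243, -0.9246, -0.3601] o=[-1.1340, 0.0843, 0.7117] → [0.1498, -0.2376, 0.5585, -0.1243, -0.9246, -0.3601]
J6: z=[0.1997, 0.3322, -0.9218] o=[-0.8910, 0.0377, 0.7475] → [-0.1381, -0.2712, -0.1276, 0.1997, 0.3322, -0.9218]
q̇ = J⁺·V = [0.7700, 0.8850, 0.7690, -0.9060, -0.5760, 0.5630]

0.7700 0.8850 0.7690 -0.9060 -0.5760 0.5630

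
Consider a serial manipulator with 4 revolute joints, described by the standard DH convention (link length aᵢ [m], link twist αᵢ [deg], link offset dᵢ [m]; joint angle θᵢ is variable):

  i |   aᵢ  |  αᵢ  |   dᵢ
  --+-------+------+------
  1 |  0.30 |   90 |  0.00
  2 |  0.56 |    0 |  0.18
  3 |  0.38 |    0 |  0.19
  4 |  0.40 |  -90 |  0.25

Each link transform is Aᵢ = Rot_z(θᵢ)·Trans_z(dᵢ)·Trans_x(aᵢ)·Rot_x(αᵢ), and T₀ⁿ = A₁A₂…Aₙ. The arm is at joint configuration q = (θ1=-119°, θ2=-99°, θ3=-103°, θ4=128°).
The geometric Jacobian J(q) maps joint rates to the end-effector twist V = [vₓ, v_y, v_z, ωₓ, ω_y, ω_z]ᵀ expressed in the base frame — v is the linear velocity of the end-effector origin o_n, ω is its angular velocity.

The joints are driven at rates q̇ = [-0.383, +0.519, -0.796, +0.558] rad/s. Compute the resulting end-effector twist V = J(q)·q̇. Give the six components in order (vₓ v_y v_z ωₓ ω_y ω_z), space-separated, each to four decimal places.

o_n = [-0.5279, 0.3265, -0.7953]
J₁: ẑ×o_n = [-0.3265, -0.5279, 0.0000], ω = ẑ
J2: z=[-0.8746, 0.4848, 0.0000] o=[-0.1454, -0.2624, 0.0000] → [-0.3855, -0.6955, -0.3297, -0.8746, 0.4848, 0.0000]
J3: z=[-0.8746, 0.4848, 0.0000] o=[-0.2604, -0.0985, -0.5531] → [-0.1174, -0.2118, -0.2421, -0.8746, 0.4848, 0.0000]
J4: z=[-0.8746, 0.4848, 0.0000] o=[-0.2558, 0.3018, -0.4108] → [-0.1864, -0.3363, 0.1103, -0.8746, 0.4848, 0.0000]
V = J·q̇ = [-0.0856, -0.1779, 0.0831, -0.2458, 0.1362, -0.3830]

-0.0856 -0.1779 0.0831 -0.2458 0.1362 -0.3830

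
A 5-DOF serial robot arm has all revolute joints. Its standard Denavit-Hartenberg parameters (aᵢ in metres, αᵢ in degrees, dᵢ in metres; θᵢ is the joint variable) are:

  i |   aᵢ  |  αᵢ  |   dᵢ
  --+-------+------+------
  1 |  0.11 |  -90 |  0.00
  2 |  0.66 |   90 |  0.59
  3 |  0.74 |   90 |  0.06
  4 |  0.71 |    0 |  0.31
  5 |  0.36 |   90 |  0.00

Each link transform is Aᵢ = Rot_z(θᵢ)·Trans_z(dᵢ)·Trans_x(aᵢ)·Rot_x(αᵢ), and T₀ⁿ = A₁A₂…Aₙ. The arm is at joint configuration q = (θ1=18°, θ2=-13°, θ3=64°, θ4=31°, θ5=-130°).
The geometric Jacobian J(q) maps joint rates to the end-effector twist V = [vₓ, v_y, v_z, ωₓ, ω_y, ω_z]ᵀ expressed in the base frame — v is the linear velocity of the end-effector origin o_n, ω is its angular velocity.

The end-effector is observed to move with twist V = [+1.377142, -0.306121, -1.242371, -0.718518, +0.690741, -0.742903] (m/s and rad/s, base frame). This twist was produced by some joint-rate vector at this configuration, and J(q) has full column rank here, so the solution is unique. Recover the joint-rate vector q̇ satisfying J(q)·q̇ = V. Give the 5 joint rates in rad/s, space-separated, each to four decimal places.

-0.3450 0.6120 -0.2820 -0.7750 0.1660

o_n = [0.9851, 2.0188, 0.4069]
J₁: ẑ×o_n = [-2.0188, 0.9851, 0.0000], ω = ẑ
J2: z=[-0.3090, 0.9511, 0.0000] o=[0.1046, 0.0340, 0.0000] → [0.3870, 0.1257, -1.4508, -0.3090, 0.9511, 0.0000]
J3: z=[-0.2139, -0.0695, 0.9744] o=[0.5339, 0.7938, 0.1485] → [-1.2116, 0.4950, -0.2307, -0.2139, -0.0695, 0.9744]
J4: z=[0.9684, -0.1463, 0.2022] o=[0.6161, 1.5199, 0.2799] → [-0.1195, -0.0484, 0.5371, 0.9684, -0.1463, 0.2022]
J5: z=[0.9684, -0.1463, 0.2022] o=[0.9163, 2.0497, 0.7589] → [0.0577, 0.3548, -0.0198, 0.9684, -0.1463, 0.2022]
q̇ = J⁺·V = [-0.3450, 0.6120, -0.2820, -0.7750, 0.1660]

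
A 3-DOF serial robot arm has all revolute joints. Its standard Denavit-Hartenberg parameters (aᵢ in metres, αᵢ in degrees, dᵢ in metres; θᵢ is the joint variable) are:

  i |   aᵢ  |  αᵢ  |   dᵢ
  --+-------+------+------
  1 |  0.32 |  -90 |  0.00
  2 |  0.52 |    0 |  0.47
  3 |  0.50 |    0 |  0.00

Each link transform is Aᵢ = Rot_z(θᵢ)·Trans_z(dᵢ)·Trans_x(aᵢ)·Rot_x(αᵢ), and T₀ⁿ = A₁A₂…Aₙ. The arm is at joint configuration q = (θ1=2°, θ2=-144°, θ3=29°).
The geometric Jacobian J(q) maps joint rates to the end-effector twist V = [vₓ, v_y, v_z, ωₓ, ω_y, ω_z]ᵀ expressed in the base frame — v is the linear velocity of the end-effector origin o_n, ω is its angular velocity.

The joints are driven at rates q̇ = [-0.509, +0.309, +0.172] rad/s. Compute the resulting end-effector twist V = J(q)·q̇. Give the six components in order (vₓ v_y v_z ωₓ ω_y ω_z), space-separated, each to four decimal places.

0.5458 0.1780 0.2316 -0.0168 0.4807 -0.5090

o_n = [-0.3282, 0.4588, 0.7588]
J₁: ẑ×o_n = [-0.4588, -0.3282, 0.0000], ω = ẑ
J2: z=[-0.0349, 0.9994, 0.0000] o=[0.3198, 0.0112, 0.0000] → [0.7583, 0.0265, 0.6320, -0.0349, 0.9994, 0.0000]
J3: z=[-0.0349, 0.9994, 0.0000] o=[-0.1170, 0.4662, 0.3056] → [0.4529, 0.0158, 0.2113, -0.0349, 0.9994, 0.0000]
V = J·q̇ = [0.5458, 0.1780, 0.2316, -0.0168, 0.4807, -0.5090]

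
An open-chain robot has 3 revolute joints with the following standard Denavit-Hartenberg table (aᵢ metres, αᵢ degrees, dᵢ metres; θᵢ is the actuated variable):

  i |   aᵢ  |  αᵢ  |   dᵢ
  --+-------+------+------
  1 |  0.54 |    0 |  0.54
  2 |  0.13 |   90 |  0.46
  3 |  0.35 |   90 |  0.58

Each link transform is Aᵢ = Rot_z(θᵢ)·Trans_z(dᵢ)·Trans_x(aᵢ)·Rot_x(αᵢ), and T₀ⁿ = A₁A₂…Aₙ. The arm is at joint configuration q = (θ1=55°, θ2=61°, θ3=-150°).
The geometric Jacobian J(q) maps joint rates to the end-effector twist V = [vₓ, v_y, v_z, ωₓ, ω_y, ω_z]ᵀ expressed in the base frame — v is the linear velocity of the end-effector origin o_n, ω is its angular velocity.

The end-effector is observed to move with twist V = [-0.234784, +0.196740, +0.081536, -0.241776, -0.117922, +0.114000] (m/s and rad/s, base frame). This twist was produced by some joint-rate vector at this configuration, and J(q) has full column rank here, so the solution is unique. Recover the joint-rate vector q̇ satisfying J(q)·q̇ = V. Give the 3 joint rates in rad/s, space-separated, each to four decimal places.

0.5520 -0.4380 -0.2690

o_n = [0.9069, 0.5410, 0.8250]
J₁: ẑ×o_n = [-0.5410, 0.9069, 0.0000], ω = ẑ
J2: z=[0.0000, 0.0000, 1.0000] o=[0.3097, 0.4423, 0.5400] → [-0.0987, 0.5972, 0.0000, 0.0000, 0.0000, 1.0000]
J3: z=[0.8988, 0.4384, 0.0000] o=[0.2527, 0.5592, 1.0000] → [-0.0767, 0.1573, -0.3031, 0.8988, 0.4384, 0.0000]
q̇ = J⁺·V = [0.5520, -0.4380, -0.2690]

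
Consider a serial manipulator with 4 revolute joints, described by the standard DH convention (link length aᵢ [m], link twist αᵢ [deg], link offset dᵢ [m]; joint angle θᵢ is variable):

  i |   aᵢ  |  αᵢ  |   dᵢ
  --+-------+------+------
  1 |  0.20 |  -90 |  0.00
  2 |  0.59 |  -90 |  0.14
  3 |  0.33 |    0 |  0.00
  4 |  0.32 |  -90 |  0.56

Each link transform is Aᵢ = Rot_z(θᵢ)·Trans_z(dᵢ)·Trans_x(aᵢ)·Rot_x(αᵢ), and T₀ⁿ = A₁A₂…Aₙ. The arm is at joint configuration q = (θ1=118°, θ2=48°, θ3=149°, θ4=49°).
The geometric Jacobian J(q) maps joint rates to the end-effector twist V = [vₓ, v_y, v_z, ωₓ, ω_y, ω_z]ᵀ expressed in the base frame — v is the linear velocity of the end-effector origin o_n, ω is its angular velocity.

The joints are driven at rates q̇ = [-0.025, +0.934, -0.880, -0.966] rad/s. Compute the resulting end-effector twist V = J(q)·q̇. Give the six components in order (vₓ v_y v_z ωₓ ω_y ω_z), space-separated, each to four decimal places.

0.8859 0.0494 0.4115 -1.4687 0.7728 1.2102

o_n = [0.0397, -0.2216, -0.3768]
J₁: ẑ×o_n = [0.2216, 0.0397, -0.0000], ω = ẑ
J2: z=[-0.8829, -0.4695, 0.0000] o=[-0.0939, 0.1766, 0.0000] → [0.1769, -0.3327, 0.4143, -0.8829, -0.4695, 0.0000]
J3: z=[0.3489, -0.6562, -0.6691] o=[-0.4028, 0.4594, -0.4385] → [-0.4961, -0.3177, 0.0528, 0.3489, -0.6562, -0.6691]
J4: z=[0.3489, -0.6562, -0.6691] o=[-0.1639, 0.3721, -0.2282] → [-0.2998, -0.0845, -0.0735, 0.3489, -0.6562, -0.6691]
V = J·q̇ = [0.8859, 0.0494, 0.4115, -1.4687, 0.7728, 1.2102]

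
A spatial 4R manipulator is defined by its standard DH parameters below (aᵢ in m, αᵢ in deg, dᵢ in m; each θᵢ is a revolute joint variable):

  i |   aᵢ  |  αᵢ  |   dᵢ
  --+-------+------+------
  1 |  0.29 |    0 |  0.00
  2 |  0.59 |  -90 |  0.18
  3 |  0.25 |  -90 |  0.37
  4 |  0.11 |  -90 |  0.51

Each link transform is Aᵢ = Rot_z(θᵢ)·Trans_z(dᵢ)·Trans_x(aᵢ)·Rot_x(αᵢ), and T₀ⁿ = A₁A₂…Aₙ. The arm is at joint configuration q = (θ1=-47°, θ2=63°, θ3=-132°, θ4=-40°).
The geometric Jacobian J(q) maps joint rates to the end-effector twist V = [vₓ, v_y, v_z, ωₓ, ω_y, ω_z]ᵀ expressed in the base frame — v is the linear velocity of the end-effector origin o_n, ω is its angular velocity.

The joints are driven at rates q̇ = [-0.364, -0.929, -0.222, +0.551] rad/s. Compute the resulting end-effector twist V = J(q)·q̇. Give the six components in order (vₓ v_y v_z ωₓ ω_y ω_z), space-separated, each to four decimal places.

o_n = [0.7928, 0.4170, 0.7697]
J₁: ẑ×o_n = [-0.4170, 0.7928, 0.0000], ω = ẑ
J2: z=[0.0000, 0.0000, 1.0000] o=[0.1978, -0.2121, 0.0000] → [-0.6291, 0.5950, 0.0000, 0.0000, 0.0000, 1.0000]
J3: z=[-0.2756, 0.9613, 0.0000] o=[0.7649, -0.0495, 0.1800] → [0.5668, 0.1625, -0.1553, -0.2756, 0.9613, 0.0000]
J4: z=[0.7144, 0.2048, 0.6691] o=[0.5021, 0.2601, 0.3658] → [-0.0223, -0.0940, 0.0525, 0.7144, 0.2048, 0.6691]
V = J·q̇ = [0.5981, -0.9292, 0.0634, 0.4548, -0.1005, -0.9243]

0.5981 -0.9292 0.0634 0.4548 -0.1005 -0.9243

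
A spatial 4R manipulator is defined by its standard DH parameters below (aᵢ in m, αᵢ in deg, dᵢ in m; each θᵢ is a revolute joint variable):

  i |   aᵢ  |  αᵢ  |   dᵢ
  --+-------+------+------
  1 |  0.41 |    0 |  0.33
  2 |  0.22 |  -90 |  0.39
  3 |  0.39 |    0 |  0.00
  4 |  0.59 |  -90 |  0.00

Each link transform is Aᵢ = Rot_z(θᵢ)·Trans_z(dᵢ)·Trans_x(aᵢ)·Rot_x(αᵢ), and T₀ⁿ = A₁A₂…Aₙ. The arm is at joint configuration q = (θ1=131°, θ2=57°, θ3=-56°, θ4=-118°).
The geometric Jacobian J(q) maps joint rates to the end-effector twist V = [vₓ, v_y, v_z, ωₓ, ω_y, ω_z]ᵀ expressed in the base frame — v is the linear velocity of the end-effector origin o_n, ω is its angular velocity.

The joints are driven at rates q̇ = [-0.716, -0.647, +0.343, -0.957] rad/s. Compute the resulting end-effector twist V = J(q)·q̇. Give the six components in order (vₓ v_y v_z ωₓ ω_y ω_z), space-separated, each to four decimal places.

0.1774 -0.0183 -0.4351 -0.0855 0.6080 -1.3630

o_n = [-0.1217, 0.3301, 1.1050]
J₁: ẑ×o_n = [-0.3301, -0.1217, 0.0000], ω = ẑ
J2: z=[0.0000, 0.0000, 1.0000] o=[-0.2690, 0.3094, 0.3300] → [-0.0207, 0.1472, 0.0000, 0.0000, 0.0000, 1.0000]
J3: z=[0.1392, -0.9903, 0.0000] o=[-0.4868, 0.2788, 0.7200] → [-0.3812, -0.0536, 0.3687, 0.1392, -0.9903, 0.0000]
J4: z=[0.1392, -0.9903, 0.0000] o=[-0.7028, 0.2485, 1.0433] → [-0.0611, -0.0086, 0.5868, 0.1392, -0.9903, 0.0000]
V = J·q̇ = [0.1774, -0.0183, -0.4351, -0.0855, 0.6080, -1.3630]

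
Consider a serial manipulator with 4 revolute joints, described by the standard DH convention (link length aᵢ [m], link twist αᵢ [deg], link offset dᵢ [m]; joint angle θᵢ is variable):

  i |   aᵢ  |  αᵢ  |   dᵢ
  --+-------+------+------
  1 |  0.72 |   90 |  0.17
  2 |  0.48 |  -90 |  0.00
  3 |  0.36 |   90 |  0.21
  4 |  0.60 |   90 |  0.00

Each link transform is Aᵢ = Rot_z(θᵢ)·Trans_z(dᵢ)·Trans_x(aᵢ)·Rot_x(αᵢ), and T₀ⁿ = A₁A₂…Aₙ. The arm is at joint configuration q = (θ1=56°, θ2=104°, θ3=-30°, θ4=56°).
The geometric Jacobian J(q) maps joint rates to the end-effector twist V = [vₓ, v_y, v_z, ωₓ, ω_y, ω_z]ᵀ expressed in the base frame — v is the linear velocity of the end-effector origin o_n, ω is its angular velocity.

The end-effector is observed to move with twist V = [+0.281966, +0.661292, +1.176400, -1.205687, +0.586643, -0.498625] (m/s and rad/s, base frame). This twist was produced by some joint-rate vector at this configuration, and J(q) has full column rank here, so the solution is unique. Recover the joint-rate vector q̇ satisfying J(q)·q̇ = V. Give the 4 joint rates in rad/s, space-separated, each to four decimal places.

o_n = [0.1607, -0.3837, 1.0490]
J₁: ẑ×o_n = [0.3837, 0.1607, -0.0000], ω = ẑ
J2: z=[0.8290, -0.5592, 0.0000] o=[0.4026, 0.5969, 0.1700] → [-0.4916, -0.7288, -0.9482, 0.8290, -0.5592, 0.0000]
J3: z=[-0.5426, -0.8044, -0.2419] o=[0.3377, 0.5006, 0.6357] → [-0.5464, 0.2671, 0.3374, -0.5426, -0.8044, -0.2419]
J4: z=[0.7856, -0.3840, -0.4851] o=[0.3308, 0.1685, 0.8874] → [-0.3300, -0.0444, -0.4992, 0.7856, -0.3840, -0.4851]
q̇ = J⁺·V = [-0.6610, -0.9760, 0.1430, -0.4060]

-0.6610 -0.9760 0.1430 -0.4060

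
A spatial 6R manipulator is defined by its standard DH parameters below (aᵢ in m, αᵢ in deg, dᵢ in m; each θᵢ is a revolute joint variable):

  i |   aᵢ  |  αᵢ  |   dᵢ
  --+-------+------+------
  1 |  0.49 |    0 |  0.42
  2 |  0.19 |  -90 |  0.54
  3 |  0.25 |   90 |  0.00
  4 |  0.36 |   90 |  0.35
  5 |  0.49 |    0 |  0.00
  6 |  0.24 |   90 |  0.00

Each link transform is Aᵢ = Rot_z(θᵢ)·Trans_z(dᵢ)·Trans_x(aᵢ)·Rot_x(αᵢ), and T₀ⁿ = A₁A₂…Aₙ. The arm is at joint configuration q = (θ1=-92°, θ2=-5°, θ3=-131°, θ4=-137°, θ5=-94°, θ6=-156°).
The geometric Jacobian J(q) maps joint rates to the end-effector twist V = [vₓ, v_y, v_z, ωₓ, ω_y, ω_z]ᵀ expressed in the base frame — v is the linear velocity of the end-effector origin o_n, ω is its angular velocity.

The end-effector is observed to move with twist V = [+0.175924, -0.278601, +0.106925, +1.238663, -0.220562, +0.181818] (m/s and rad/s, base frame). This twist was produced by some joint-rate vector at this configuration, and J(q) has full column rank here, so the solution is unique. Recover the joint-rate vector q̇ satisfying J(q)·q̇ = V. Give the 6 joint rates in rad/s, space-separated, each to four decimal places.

0.6800 0.3970 0.4840 0.5360 0.8210 0.2350

o_n = [-0.1915, -0.5463, 0.9573]
J₁: ẑ×o_n = [0.5463, -0.1915, 0.0000], ω = ẑ
J2: z=[0.0000, 0.0000, 1.0000] o=[-0.0171, -0.4897, 0.4200] → [0.0566, -0.1744, 0.0000, 0.0000, 0.0000, 1.0000]
J3: z=[0.9925, -0.1219, 0.0000] o=[-0.0403, -0.6783, 0.9600] → [0.0003, 0.0027, 0.1125, 0.9925, -0.1219, 0.0000]
J4: z=[0.0920, 0.7491, -0.6561] o=[-0.0203, -0.5155, 1.1487] → [-0.1636, 0.1300, 0.1255, 0.0920, 0.7491, -0.6561]
J5: z=[0.6714, -0.5332, -0.5147] o=[-0.2528, -0.3948, 0.7204] → [-0.2043, -0.1906, -0.0690, 0.6714, -0.5332, -0.5147]
J6: z=[0.6714, -0.5332, -0.5147] o=[-0.2726, -0.7476, 1.0599] → [0.1583, 0.0272, 0.1783, 0.6714, -0.5332, -0.5147]
q̇ = J⁺·V = [0.6800, 0.3970, 0.4840, 0.5360, 0.8210, 0.2350]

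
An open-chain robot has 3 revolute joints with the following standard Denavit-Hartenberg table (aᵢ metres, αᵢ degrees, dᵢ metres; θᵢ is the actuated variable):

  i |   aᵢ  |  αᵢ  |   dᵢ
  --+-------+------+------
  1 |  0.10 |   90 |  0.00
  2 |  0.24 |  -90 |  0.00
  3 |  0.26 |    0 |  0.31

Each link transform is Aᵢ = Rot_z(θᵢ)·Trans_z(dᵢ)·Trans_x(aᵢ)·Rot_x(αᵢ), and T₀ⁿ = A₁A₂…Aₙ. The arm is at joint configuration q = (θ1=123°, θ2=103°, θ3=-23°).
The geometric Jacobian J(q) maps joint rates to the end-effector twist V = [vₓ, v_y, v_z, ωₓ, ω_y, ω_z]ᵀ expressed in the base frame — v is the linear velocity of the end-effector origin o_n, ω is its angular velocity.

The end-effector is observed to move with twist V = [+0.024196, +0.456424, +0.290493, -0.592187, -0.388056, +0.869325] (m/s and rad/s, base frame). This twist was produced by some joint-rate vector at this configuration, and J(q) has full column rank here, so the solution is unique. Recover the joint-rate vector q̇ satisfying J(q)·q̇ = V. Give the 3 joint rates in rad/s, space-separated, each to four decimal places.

o_n = [0.2540, -0.2046, 0.3973]
J₁: ẑ×o_n = [0.2046, 0.2540, -0.0000], ω = ẑ
J2: z=[0.8387, 0.5446, 0.0000] o=[-0.0545, 0.0839, 0.0000] → [0.2164, -0.3332, -0.4099, 0.8387, 0.5446, 0.0000]
J3: z=[0.5307, -0.8172, -0.2250] o=[-0.0251, 0.0386, 0.2338] → [-0.1883, -0.1495, 0.0990, 0.5307, -0.8172, -0.2250]
q̇ = J⁺·V = [0.8700, -0.7080, 0.0030]

0.8700 -0.7080 0.0030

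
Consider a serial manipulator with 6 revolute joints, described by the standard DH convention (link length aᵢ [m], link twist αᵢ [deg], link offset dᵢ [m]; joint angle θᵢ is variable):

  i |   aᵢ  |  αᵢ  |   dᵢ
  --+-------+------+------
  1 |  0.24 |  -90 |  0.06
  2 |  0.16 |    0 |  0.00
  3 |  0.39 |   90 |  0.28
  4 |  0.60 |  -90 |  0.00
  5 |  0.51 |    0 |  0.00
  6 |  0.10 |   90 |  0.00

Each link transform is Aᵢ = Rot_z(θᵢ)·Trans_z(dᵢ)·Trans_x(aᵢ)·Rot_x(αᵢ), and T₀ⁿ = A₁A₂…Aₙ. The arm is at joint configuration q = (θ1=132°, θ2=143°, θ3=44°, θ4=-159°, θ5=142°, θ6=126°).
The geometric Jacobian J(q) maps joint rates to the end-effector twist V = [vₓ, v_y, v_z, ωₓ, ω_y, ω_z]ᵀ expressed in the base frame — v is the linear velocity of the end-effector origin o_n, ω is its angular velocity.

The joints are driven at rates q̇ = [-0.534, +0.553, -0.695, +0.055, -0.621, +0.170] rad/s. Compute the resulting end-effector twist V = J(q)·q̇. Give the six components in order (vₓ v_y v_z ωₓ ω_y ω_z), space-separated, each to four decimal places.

o_n = [-0.1104, -0.1916, 0.2015]
J₁: ẑ×o_n = [0.1916, -0.1104, 0.0000], ω = ẑ
J2: z=[-0.7431, -0.6691, 0.0000] o=[-0.1606, 0.1784, 0.0600] → [-0.0947, 0.1052, 0.3084, -0.7431, -0.6691, 0.0000]
J3: z=[-0.7431, -0.6691, 0.0000] o=[-0.0751, 0.0834, -0.0363] → [-0.1591, 0.1767, 0.1807, -0.7431, -0.6691, 0.0000]
J4: z=[0.0815, -0.0906, -0.9925] o=[-0.0242, -0.3916, 0.0112] → [0.1813, 0.0701, 0.0085, 0.0815, -0.0906, -0.9925]
J5: z=[0.9318, 0.3604, 0.0437] o=[-0.2364, 0.1654, -0.0570] → [0.1088, -0.2354, -0.3780, 0.9318, 0.3604, 0.0437]
J6: z=[0.9318, 0.3604, 0.0437] o=[-0.1198, -0.1793, 0.3003] → [-0.0351, 0.0925, -0.0148, 0.9318, 0.3604, 0.0437]
V = J·q̇ = [-0.1076, 0.1601, 0.2777, -0.3102, -0.0725, -0.6083]

-0.1076 0.1601 0.2777 -0.3102 -0.0725 -0.6083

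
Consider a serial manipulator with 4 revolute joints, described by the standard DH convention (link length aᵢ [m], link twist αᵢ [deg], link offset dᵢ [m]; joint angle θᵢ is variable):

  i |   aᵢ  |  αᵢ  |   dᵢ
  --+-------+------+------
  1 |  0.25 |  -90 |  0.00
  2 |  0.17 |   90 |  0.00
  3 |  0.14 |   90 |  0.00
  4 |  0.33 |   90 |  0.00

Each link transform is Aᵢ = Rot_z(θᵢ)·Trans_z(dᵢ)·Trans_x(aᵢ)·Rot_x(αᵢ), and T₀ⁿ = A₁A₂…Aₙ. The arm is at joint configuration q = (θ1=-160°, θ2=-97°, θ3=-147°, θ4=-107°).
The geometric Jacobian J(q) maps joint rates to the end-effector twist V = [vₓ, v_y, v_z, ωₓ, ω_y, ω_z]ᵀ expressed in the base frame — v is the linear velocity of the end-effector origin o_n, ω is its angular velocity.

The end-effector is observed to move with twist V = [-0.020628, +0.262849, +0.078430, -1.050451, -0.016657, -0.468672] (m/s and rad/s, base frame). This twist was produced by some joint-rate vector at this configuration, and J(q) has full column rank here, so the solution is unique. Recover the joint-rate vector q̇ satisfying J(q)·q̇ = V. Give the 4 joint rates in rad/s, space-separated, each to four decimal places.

o_n = [-0.5221, -0.1648, 0.1710]
J₁: ẑ×o_n = [0.1648, -0.5221, 0.0000], ω = ẑ
J2: z=[0.3420, -0.9397, 0.0000] o=[-0.2349, -0.0855, 0.0000] → [-0.1607, -0.0585, -0.2970, 0.3420, -0.9397, 0.0000]
J3: z=[0.9327, 0.3395, -0.1219] o=[-0.2155, -0.0784, 0.1687] → [-0.0098, 0.0353, 0.0235, 0.9327, 0.3395, -0.1219]
J4: z=[0.2245, -0.8108, -0.5406] o=[-0.2550, -0.0117, 0.0522] → [-0.1791, 0.1177, -0.2509, 0.2245, -0.8108, -0.5406]
q̇ = J⁺·V = [-0.4490, -0.5600, -0.9830, 0.2580]

-0.4490 -0.5600 -0.9830 0.2580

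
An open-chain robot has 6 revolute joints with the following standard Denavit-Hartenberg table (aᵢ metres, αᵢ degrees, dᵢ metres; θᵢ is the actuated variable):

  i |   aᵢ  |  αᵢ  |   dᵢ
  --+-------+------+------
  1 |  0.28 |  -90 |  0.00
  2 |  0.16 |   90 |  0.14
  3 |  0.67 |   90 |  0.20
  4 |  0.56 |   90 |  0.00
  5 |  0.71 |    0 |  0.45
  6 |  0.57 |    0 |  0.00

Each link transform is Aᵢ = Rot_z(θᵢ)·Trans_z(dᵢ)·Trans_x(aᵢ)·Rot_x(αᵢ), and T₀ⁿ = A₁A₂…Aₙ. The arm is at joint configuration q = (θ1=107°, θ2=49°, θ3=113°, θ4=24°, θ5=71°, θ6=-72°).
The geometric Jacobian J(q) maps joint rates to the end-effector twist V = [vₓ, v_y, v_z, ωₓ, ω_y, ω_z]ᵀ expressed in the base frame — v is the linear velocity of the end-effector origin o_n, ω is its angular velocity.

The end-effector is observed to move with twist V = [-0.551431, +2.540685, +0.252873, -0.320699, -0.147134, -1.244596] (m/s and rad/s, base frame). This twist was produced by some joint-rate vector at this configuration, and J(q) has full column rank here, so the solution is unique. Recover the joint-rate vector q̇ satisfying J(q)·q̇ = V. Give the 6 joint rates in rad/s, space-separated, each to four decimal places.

o_n = [-2.3742, -0.1973, 0.2627]
J₁: ẑ×o_n = [0.1973, -2.3742, 0.0000], ω = ẑ
J2: z=[-0.9563, -0.2924, 0.0000] o=[-0.0819, 0.2678, 0.0000] → [-0.0768, 0.2512, -0.2255, -0.9563, -0.2924, 0.0000]
J3: z=[-0.2207, 0.7217, 0.6561] o=[-0.2464, 0.3272, -0.1208] → [0.6209, -1.3114, 1.6514, -0.2207, 0.7217, 0.6561]
J4: z=[-0.5502, 0.4633, -0.6947] o=[-0.8301, 0.1270, 0.2080] → [-0.2000, 1.1028, 0.8938, -0.5502, 0.4633, -0.6947]
J5: z=[-0.1260, -0.8685, -0.4794] o=[-1.2924, 0.0283, 0.5083] → [0.1052, 0.4877, -0.9112, -0.1260, -0.8685, -0.4794]
J6: z=[-0.1260, -0.8685, -0.4794] o=[-1.9093, -0.0923, -0.0498] → [-0.3218, 0.2623, -0.3906, -0.1260, -0.8685, -0.4794]
q̇ = J⁺·V = [-0.9020, 0.1620, -0.0720, 0.2830, -0.4530, 0.6590]

-0.9020 0.1620 -0.0720 0.2830 -0.4530 0.6590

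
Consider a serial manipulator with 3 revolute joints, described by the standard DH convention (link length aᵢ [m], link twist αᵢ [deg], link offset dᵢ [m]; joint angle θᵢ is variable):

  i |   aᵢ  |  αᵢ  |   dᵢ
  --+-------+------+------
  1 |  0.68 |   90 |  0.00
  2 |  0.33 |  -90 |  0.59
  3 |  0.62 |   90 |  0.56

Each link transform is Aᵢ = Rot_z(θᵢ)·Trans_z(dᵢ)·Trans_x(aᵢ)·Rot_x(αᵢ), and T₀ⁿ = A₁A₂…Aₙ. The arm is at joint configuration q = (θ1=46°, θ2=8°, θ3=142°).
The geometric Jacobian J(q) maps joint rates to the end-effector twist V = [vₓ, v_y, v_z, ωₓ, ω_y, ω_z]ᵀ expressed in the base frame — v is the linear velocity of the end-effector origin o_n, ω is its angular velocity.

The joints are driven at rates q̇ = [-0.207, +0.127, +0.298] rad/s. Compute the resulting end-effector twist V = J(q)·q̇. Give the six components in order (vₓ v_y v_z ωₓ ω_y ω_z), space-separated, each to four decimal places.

0.0158 -0.3258 -0.0457 0.0625 -0.1181 0.0881

o_n = [0.4590, 0.1754, 0.5325]
J₁: ẑ×o_n = [-0.1754, 0.4590, 0.0000], ω = ẑ
J2: z=[0.7193, -0.6947, 0.0000] o=[0.4724, 0.4892, 0.0000] → [-0.3699, -0.3830, -0.2350, 0.7193, -0.6947, 0.0000]
J3: z=[-0.0967, -0.1001, 0.9903] o=[1.1238, 0.3144, 0.0459] → [0.0889, -0.6113, -0.0531, -0.0967, -0.1001, 0.9903]
V = J·q̇ = [0.0158, -0.3258, -0.0457, 0.0625, -0.1181, 0.0881]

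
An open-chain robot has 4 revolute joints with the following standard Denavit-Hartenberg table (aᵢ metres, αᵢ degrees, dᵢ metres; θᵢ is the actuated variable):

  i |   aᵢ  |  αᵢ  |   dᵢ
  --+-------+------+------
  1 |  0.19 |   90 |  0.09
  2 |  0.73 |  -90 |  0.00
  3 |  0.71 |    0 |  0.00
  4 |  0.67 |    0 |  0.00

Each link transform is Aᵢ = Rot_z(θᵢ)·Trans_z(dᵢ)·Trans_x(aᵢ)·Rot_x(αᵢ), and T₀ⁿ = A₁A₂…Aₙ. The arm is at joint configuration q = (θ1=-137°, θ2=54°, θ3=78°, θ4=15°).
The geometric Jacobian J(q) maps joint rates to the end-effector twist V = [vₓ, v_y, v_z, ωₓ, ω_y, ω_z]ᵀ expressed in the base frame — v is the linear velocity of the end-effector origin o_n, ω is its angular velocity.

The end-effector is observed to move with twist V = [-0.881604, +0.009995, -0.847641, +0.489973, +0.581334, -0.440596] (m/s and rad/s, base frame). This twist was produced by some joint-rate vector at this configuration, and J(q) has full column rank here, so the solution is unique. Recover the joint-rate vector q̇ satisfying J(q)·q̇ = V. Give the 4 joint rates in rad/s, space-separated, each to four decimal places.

o_n = [0.4288, -1.4646, 0.7716]
J₁: ẑ×o_n = [1.4646, 0.4288, -0.0000], ω = ẑ
J2: z=[-0.6820, 0.7314, 0.0000] o=[-0.1390, -0.1296, 0.0900] → [0.4985, 0.4649, 0.4952, -0.6820, 0.7314, 0.0000]
J3: z=[0.5917, 0.5517, 0.5878] o=[-0.4528, -0.4222, 0.6806] → [0.6629, 0.4643, -1.1031, 0.5917, 0.5517, 0.5878]
J4: z=[0.5917, 0.5517, 0.5878] o=[-0.0426, -0.9893, 0.8000] → [0.2637, 0.2939, -0.5413, 0.5917, 0.5517, 0.5878]
q̇ = J⁺·V = [-0.9890, 0.0910, 0.6900, 0.2430]

-0.9890 0.0910 0.6900 0.2430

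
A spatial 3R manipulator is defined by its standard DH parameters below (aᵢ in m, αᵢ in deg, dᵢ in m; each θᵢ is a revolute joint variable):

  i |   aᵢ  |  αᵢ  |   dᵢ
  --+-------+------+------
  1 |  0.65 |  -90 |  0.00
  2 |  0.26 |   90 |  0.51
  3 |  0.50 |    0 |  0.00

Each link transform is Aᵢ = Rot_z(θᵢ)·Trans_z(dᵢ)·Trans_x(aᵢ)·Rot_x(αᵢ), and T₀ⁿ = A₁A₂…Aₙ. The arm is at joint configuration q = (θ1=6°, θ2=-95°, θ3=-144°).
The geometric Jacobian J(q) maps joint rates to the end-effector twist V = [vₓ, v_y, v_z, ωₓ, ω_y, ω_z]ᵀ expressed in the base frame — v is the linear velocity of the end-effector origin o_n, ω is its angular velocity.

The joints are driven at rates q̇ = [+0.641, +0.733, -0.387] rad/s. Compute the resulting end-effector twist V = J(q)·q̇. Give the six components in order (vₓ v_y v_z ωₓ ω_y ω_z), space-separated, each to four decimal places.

-0.2936 0.5536 -0.1225 0.3068 0.7693 0.6747

o_n = [0.6364, 0.2842, -0.1440]
J₁: ẑ×o_n = [-0.2842, 0.6364, 0.0000], ω = ẑ
J2: z=[-0.1045, 0.9945, 0.0000] o=[0.6464, 0.0679, 0.0000] → [-0.1432, -0.0150, -0.0126, -0.1045, 0.9945, 0.0000]
J3: z=[-0.9907, -0.1041, -0.0872] o=[0.5706, 0.5728, 0.2590] → [0.0168, -0.4050, 0.2928, -0.9907, -0.1041, -0.0872]
V = J·q̇ = [-0.2936, 0.5536, -0.1225, 0.3068, 0.7693, 0.6747]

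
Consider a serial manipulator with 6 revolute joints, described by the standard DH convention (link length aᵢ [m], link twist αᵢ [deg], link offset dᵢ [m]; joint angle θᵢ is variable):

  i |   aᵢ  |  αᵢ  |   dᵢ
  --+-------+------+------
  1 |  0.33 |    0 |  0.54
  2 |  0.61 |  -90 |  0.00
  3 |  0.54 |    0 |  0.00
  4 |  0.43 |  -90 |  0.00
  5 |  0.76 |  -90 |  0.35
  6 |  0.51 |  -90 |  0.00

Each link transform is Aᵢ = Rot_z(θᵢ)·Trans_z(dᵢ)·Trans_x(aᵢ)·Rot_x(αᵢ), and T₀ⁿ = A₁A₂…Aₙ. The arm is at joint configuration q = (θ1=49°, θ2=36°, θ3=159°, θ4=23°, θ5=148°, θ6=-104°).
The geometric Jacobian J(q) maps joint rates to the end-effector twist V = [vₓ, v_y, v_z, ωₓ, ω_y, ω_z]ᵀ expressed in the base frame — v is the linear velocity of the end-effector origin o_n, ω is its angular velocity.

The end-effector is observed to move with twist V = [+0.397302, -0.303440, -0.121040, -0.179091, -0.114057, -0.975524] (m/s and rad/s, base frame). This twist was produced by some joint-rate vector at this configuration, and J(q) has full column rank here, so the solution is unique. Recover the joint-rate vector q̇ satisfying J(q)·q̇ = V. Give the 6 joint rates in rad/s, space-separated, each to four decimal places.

o_n = [0.5739, 0.4639, 1.1870]
J₁: ẑ×o_n = [-0.4639, 0.5739, 0.0000], ω = ẑ
J2: z=[0.0000, 0.0000, 1.0000] o=[0.2165, 0.2491, 0.5400] → [-0.2148, 0.3574, 0.0000, 0.0000, 0.0000, 1.0000]
J3: z=[-0.9962, 0.0872, 0.0000] o=[0.2697, 0.8567, 0.5400] → [0.0564, 0.6445, 0.3648, -0.9962, 0.0872, 0.0000]
J4: z=[-0.9962, 0.0872, 0.0000] o=[0.2257, 0.3545, 0.3465] → [0.0733, 0.8373, -0.1393, -0.9962, 0.0872, 0.0000]
J5: z=[0.0030, 0.0348, 0.9994] o=[0.1883, -0.0736, 0.3615] → [-0.5084, 0.3829, -0.0118, 0.0030, 0.0348, 0.9994]
J6: z=[-0.7987, 0.6015, -0.0185] o=[0.6467, 0.5452, 0.6888] → [0.2982, 0.3992, 0.1087, -0.7987, 0.6015, -0.0185]
q̇ = J⁺·V = [-0.8500, -0.0690, -0.0870, 0.4590, -0.0610, -0.2400]

-0.8500 -0.0690 -0.0870 0.4590 -0.0610 -0.2400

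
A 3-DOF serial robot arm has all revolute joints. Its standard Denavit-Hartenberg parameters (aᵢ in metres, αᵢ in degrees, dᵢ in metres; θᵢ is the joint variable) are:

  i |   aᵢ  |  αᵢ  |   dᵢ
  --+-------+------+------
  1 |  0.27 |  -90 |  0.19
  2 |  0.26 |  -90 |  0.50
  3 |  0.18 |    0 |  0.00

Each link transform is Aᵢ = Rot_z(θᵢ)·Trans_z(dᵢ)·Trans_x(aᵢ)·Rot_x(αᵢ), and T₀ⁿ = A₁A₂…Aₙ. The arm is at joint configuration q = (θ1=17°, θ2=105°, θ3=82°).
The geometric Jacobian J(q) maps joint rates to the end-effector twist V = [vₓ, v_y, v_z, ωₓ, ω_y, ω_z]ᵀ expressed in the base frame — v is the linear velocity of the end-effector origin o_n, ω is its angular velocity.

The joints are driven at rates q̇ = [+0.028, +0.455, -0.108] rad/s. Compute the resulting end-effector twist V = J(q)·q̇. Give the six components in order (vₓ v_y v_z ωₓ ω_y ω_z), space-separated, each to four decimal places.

-0.1356 -0.0329 0.0150 -0.0333 0.4656 0.0000

o_n = [0.0936, 0.3651, -0.0853]
J₁: ẑ×o_n = [-0.3651, 0.0936, 0.0000], ω = ẑ
J2: z=[-0.2924, 0.9563, 0.0000] o=[0.2582, 0.0789, 0.1900] → [-0.2633, -0.0805, 0.0738, -0.2924, 0.9563, 0.0000]
J3: z=[-0.9237, -0.2824, 0.2588] o=[0.0477, 0.5374, -0.0611] → [0.0514, -0.0105, 0.1722, -0.9237, -0.2824, 0.2588]
V = J·q̇ = [-0.1356, -0.0329, 0.0150, -0.0333, 0.4656, 0.0000]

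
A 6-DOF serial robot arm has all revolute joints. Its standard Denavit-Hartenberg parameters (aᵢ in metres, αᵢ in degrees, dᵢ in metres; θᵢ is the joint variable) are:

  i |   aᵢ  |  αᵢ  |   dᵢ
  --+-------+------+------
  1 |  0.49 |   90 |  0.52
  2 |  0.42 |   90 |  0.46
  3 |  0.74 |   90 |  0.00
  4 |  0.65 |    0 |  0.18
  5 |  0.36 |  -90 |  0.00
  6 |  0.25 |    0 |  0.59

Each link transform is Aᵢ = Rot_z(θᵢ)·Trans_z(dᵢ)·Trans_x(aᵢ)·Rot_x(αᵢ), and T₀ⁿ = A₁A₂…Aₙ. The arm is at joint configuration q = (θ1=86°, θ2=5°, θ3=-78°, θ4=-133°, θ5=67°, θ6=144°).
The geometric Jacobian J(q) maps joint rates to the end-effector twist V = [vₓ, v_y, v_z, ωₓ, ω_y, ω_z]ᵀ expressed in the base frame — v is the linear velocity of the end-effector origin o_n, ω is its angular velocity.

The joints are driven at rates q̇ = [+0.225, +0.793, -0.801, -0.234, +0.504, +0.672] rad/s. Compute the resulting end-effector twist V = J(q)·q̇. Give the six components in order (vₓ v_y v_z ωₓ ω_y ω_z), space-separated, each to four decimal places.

-0.2993 -1.2637 -0.0043 0.1234 -0.1910 0.7388

o_n = [-0.3542, 1.0568, 0.9482]
J₁: ẑ×o_n = [-1.0568, -0.3542, 0.0000], ω = ẑ
J2: z=[0.9976, -0.0698, 0.0000] o=[0.0342, 0.4888, 0.5200] → [-0.0299, -0.4271, 0.5395, 0.9976, -0.0698, 0.0000]
J3: z=[0.0061, 0.0869, -0.9962] o=[0.5222, 0.8741, 0.5566] → [0.2160, 0.8707, 0.0773, 0.0061, 0.0869, -0.9962]
J4: z=[-0.2754, -0.9575, -0.0853] o=[-0.1891, 1.0775, 0.5700] → [-0.3639, 0.1182, -0.1524, -0.2754, -0.9575, -0.0853]
J5: z=[-0.2754, -0.9575, -0.0853] o=[0.1846, 0.7420, 1.0202] → [0.0958, 0.0261, -0.6026, -0.2754, -0.9575, -0.0853]
J6: z=[-0.8757, 0.2864, -0.3886] o=[0.0418, 0.7536, 1.3505] → [0.0026, -0.1984, -0.1521, -0.8757, 0.2864, -0.3886]
V = J·q̇ = [-0.2993, -1.2637, -0.0043, 0.1234, -0.1910, 0.7388]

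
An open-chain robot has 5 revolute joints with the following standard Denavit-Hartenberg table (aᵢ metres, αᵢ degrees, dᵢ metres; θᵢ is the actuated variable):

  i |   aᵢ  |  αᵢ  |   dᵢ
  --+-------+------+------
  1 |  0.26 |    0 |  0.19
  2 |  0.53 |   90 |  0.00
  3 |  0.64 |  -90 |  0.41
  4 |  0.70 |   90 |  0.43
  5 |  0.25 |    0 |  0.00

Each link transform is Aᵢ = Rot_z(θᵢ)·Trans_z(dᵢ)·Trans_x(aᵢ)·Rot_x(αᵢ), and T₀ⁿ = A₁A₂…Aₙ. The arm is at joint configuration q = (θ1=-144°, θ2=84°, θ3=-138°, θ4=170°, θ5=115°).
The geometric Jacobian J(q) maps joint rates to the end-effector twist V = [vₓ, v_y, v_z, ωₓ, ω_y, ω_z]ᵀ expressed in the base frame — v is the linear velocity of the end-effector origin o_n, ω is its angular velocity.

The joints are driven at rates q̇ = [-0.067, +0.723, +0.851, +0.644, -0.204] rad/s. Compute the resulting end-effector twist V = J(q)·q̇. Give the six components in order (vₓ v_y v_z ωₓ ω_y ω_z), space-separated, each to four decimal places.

o_n = [-0.0117, -1.1105, -0.3345]
J₁: ẑ×o_n = [1.1105, -0.0117, 0.0000], ω = ẑ
J2: z=[0.0000, 0.0000, 1.0000] o=[-0.2103, -0.1528, 0.1900] → [0.9577, 0.1987, -0.0000, 0.0000, 0.0000, 1.0000]
J3: z=[-0.8660, -0.5000, 0.0000] o=[0.0547, -0.6118, 0.1900] → [0.2623, -0.4542, 0.3987, -0.8660, -0.5000, 0.0000]
J4: z=[0.3346, -0.5795, -0.7431] o=[-0.5382, -0.4049, -0.2382] → [-0.4685, -0.3591, 0.0691, 0.3346, -0.5795, -0.7431]
J5: z=[0.7883, 0.6042, -0.1162] o=[-0.0329, -1.0370, -0.0965] → [-0.1523, 0.1852, -0.0708, 0.7883, 0.6042, -0.1162]
V = J·q̇ = [0.5705, -0.5112, 0.3982, -0.6824, -0.9219, 0.2011]

0.5705 -0.5112 0.3982 -0.6824 -0.9219 0.2011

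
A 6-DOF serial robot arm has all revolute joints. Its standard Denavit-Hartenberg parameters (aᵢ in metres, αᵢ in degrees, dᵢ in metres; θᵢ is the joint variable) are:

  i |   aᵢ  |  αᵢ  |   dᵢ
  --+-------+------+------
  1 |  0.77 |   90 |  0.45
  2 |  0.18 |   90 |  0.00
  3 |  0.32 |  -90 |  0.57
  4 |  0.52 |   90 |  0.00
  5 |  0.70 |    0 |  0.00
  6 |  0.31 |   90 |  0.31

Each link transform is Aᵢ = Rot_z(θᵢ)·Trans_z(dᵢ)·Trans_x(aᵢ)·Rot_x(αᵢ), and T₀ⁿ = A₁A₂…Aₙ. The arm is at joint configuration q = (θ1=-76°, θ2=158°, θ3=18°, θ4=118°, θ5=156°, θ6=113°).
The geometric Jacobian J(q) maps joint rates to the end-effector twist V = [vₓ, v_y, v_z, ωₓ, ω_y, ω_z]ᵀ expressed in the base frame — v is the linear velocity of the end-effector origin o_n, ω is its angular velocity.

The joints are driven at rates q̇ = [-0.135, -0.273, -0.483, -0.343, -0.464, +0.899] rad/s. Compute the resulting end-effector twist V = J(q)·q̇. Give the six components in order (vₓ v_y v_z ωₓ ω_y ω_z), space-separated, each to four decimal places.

o_n = [-0.1189, -0.2573, 1.2486]
J₁: ẑ×o_n = [0.2573, -0.1189, 0.0000], ω = ẑ
J2: z=[-0.9703, -0.2419, 0.0000] o=[0.1863, -0.7471, 0.4500] → [-0.1932, 0.7748, -0.5491, -0.9703, -0.2419, 0.0000]
J3: z=[0.0906, -0.3635, 0.9272] o=[0.1459, -0.5852, 0.5174] → [-0.5697, -0.3117, -0.0665, 0.0906, -0.3635, 0.9272]
J4: z=[-0.8535, -0.5081, -0.1158] o=[0.0333, -0.5425, 1.1599] → [-0.0120, 0.0933, -0.3207, -0.8535, -0.5081, -0.1158]
J5: z=[-0.4956, 0.8601, -0.1207] o=[0.1170, -0.5662, 0.6473] → [0.5545, 0.3265, 0.0498, -0.4956, 0.8601, -0.1207]
J6: z=[-0.4956, 0.8601, -0.1207] o=[-0.2289, -0.6817, 1.2448] → [0.0545, -0.0114, -0.3050, -0.4956, 0.8601, -0.1207]
V = J·q̇ = [0.0890, -0.2387, -0.0052, 0.2983, 0.7900, -0.5956]

0.0890 -0.2387 -0.0052 0.2983 0.7900 -0.5956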